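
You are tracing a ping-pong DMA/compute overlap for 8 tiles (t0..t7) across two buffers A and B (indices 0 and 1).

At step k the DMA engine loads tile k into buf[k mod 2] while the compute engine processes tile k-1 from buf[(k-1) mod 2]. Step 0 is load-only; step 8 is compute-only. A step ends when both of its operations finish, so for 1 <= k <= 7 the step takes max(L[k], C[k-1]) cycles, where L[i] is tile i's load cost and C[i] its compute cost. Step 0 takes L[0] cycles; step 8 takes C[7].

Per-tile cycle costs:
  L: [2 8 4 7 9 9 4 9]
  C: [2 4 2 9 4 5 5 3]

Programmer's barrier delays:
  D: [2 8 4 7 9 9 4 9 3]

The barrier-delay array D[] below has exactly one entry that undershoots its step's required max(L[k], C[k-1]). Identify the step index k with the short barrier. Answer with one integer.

hazard at step 6

k=0 barrier L[0]=2→2c, D[0]=2 ok
k=1 barrier max(L[1]=8,C[0]=2)→8c, D[1]=8 ok
k=2 barrier max(L[2]=4,C[1]=4)→4c, D[2]=4 ok
k=3 barrier max(L[3]=7,C[2]=2)→7c, D[3]=7 ok
k=4 barrier max(L[4]=9,C[3]=9)→9c, D[4]=9 ok
k=5 barrier max(L[5]=9,C[4]=4)→9c, D[5]=9 ok
k=6 barrier max(L[6]=4,C[5]=5)→5c, D[6]=4 SHORT
k=7 barrier max(L[7]=9,C[6]=5)→9c, D[7]=9 ok
k=8 barrier C[7]=3→3c, D[8]=3 ok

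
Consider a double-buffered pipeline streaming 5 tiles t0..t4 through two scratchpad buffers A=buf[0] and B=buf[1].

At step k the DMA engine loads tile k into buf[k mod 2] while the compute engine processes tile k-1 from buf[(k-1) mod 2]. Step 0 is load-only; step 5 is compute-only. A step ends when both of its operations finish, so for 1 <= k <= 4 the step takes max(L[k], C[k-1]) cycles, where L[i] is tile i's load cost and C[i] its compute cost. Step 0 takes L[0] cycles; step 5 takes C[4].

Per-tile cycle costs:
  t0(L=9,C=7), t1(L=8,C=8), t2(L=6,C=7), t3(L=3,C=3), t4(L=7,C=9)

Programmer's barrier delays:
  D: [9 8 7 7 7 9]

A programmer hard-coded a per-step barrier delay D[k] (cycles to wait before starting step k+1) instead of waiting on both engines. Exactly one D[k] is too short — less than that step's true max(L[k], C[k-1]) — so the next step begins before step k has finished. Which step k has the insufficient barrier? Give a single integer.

step 0: need L[0]=9 = 9; D[0]=9 ok
step 1: need max(L[1]=8,C[0]=7) = 8; D[1]=8 ok
step 2: need max(L[2]=6,C[1]=8) = 8; D[2]=7 SHORT
step 3: need max(L[3]=3,C[2]=7) = 7; D[3]=7 ok
step 4: need max(L[4]=7,C[3]=3) = 7; D[4]=7 ok
step 5: need C[4]=9 = 9; D[5]=9 ok

hazard at step 2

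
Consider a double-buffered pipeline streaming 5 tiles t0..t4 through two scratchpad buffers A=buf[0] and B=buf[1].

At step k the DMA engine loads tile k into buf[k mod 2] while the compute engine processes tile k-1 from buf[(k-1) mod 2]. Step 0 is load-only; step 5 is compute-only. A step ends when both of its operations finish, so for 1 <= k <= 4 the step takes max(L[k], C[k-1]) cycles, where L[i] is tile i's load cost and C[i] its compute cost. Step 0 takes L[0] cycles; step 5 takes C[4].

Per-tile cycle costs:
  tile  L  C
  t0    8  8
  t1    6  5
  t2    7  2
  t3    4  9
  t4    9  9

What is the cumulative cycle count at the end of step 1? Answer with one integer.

end_cycle[1] = 16

k=0 load=t0/8c comp=- wait=8 total=8
k=1 load=t1/6c comp=t0/8c wait=8 total=16
k=2 load=t2/7c comp=t1/5c wait=7 total=23
k=3 load=t3/4c comp=t2/2c wait=4 total=27
k=4 load=t4/9c comp=t3/9c wait=9 total=36
k=5 load=- comp=t4/9c wait=9 total=45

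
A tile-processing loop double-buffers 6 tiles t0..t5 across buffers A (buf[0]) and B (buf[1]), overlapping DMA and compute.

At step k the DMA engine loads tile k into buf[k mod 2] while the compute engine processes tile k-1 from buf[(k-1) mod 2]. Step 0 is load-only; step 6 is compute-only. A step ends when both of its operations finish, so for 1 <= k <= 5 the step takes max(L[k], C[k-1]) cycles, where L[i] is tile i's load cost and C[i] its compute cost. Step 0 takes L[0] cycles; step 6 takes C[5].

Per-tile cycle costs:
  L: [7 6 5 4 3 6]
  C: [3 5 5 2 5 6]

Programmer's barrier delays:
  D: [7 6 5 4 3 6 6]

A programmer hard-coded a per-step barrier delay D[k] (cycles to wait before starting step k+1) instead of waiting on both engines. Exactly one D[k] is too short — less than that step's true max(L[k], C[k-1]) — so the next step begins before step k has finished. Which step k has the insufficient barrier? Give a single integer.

k=0 barrier L[0]=7→7c, D[0]=7 ok
k=1 barrier max(L[1]=6,C[0]=3)→6c, D[1]=6 ok
k=2 barrier max(L[2]=5,C[1]=5)→5c, D[2]=5 ok
k=3 barrier max(L[3]=4,C[2]=5)→5c, D[3]=4 SHORT
k=4 barrier max(L[4]=3,C[3]=2)→3c, D[4]=3 ok
k=5 barrier max(L[5]=6,C[4]=5)→6c, D[5]=6 ok
k=6 barrier C[5]=6→6c, D[6]=6 ok

hazard at step 3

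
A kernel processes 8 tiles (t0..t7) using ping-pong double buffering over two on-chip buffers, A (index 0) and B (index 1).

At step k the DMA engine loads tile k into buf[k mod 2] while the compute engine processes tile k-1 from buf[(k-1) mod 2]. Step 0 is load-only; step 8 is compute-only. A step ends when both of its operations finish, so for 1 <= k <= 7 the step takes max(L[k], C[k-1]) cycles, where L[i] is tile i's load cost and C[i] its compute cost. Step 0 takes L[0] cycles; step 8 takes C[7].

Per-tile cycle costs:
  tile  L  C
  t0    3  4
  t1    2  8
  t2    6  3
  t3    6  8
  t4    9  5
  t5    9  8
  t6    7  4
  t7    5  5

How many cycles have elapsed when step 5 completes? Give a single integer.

step 0: L[0]=3 → dur=3, Σ=3 | A=load:t0 B=idle [load-only]
step 1: L[1]=2 C[0]=4 → dur=4, Σ=7 | A=compute:t0 B=load:t1 [compute-bound]
step 2: L[2]=6 C[1]=8 → dur=8, Σ=15 | A=load:t2 B=compute:t1 [compute-bound]
step 3: L[3]=6 C[2]=3 → dur=6, Σ=21 | A=compute:t2 B=load:t3 [load-bound]
step 4: L[4]=9 C[3]=8 → dur=9, Σ=30 | A=load:t4 B=compute:t3 [load-bound]
step 5: L[5]=9 C[4]=5 → dur=9, Σ=39 | A=compute:t4 B=load:t5 [load-bound]
step 6: L[6]=7 C[5]=8 → dur=8, Σ=47 | A=load:t6 B=compute:t5 [compute-bound]
step 7: L[7]=5 C[6]=4 → dur=5, Σ=52 | A=compute:t6 B=load:t7 [load-bound]
step 8: C[7]=5 → dur=5, Σ=57 | A=idle B=compute:t7 [compute-only]

end_cycle[5] = 39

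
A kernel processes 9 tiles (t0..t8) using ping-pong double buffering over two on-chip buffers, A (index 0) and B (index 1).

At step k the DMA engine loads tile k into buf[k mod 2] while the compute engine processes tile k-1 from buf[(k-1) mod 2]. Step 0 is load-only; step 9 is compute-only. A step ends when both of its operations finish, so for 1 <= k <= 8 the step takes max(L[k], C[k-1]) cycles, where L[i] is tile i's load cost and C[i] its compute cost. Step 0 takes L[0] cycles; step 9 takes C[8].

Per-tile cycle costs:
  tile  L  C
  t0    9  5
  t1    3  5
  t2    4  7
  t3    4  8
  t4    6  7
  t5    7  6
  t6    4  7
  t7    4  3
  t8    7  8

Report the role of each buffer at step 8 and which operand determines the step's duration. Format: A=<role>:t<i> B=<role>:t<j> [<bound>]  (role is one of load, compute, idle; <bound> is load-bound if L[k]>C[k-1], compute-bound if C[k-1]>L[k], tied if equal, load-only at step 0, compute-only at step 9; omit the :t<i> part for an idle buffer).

step 8: A=load:t8 B=compute:t7 [load-bound]

step 0: L[0]=9 → dur=9, Σ=9 | A=load:t0 B=idle [load-only]
step 1: L[1]=3 C[0]=5 → dur=5, Σ=14 | A=compute:t0 B=load:t1 [compute-bound]
step 2: L[2]=4 C[1]=5 → dur=5, Σ=19 | A=load:t2 B=compute:t1 [compute-bound]
step 3: L[3]=4 C[2]=7 → dur=7, Σ=26 | A=compute:t2 B=load:t3 [compute-bound]
step 4: L[4]=6 C[3]=8 → dur=8, Σ=34 | A=load:t4 B=compute:t3 [compute-bound]
step 5: L[5]=7 C[4]=7 → dur=7, Σ=41 | A=compute:t4 B=load:t5 [tied]
step 6: L[6]=4 C[5]=6 → dur=6, Σ=47 | A=load:t6 B=compute:t5 [compute-bound]
step 7: L[7]=4 C[6]=7 → dur=7, Σ=54 | A=compute:t6 B=load:t7 [compute-bound]
step 8: L[8]=7 C[7]=3 → dur=7, Σ=61 | A=load:t8 B=compute:t7 [load-bound]
step 9: C[8]=8 → dur=8, Σ=69 | A=compute:t8 B=idle [compute-only]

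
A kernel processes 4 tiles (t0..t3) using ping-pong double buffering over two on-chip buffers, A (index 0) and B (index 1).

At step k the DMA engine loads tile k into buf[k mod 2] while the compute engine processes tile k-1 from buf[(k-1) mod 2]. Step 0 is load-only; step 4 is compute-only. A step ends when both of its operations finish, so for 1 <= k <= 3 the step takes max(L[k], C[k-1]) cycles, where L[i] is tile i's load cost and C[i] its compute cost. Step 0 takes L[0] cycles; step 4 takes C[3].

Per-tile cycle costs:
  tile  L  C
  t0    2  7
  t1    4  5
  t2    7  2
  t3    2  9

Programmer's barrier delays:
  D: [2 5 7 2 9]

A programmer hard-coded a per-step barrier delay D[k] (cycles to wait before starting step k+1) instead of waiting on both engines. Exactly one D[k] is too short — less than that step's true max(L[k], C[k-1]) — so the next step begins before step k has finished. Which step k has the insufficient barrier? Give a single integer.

step 0: need L[0]=2 = 2; D[0]=2 ok
step 1: need max(L[1]=4,C[0]=7) = 7; D[1]=5 SHORT
step 2: need max(L[2]=7,C[1]=5) = 7; D[2]=7 ok
step 3: need max(L[3]=2,C[2]=2) = 2; D[3]=2 ok
step 4: need C[3]=9 = 9; D[4]=9 ok

hazard at step 1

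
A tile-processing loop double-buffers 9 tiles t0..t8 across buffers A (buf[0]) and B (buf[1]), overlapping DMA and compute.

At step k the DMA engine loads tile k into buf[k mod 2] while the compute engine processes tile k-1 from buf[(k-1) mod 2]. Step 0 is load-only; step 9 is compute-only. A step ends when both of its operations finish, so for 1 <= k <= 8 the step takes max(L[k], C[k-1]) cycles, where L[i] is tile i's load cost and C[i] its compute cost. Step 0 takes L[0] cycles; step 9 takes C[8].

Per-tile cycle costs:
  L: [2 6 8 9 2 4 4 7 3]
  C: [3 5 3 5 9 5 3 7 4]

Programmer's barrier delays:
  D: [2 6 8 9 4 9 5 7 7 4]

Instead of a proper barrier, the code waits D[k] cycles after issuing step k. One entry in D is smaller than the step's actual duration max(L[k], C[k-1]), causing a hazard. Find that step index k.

hazard at step 4

[0] required=L[0]=2=2 vs D=2 ok
[1] required=max(L[1]=6,C[0]=3)=6 vs D=6 ok
[2] required=max(L[2]=8,C[1]=5)=8 vs D=8 ok
[3] required=max(L[3]=9,C[2]=3)=9 vs D=9 ok
[4] required=max(L[4]=2,C[3]=5)=5 vs D=4 SHORT
[5] required=max(L[5]=4,C[4]=9)=9 vs D=9 ok
[6] required=max(L[6]=4,C[5]=5)=5 vs D=5 ok
[7] required=max(L[7]=7,C[6]=3)=7 vs D=7 ok
[8] required=max(L[8]=3,C[7]=7)=7 vs D=7 ok
[9] required=C[8]=4=4 vs D=4 ok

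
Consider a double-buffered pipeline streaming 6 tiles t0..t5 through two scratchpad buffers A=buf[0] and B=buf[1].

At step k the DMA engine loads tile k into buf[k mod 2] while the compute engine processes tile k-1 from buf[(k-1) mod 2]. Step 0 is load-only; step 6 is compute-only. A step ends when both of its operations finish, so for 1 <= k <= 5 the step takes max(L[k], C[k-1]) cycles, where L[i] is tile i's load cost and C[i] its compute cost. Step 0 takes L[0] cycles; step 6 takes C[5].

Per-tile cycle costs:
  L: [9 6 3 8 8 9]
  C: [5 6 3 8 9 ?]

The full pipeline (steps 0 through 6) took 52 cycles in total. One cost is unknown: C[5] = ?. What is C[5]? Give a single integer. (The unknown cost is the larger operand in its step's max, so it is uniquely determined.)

C[5] = 6

step 0 = dur = L[0]=9 = 9
step 1 = dur = max(L[1]=6, C[0]=5) = 6
step 2 = dur = max(L[2]=3, C[1]=6) = 6
step 3 = dur = max(L[3]=8, C[2]=3) = 8
step 4 = dur = max(L[4]=8, C[3]=8) = 8
step 5 = dur = max(L[5]=9, C[4]=9) = 9
step 6 = dur = C[5]=? = C[5]  (unknown; binding)
sum of known step durations = 46
dur[6] = total - known = 52 - 46 = 6
C[5] is the binding max in step 6, so C[5] = dur[6] = 6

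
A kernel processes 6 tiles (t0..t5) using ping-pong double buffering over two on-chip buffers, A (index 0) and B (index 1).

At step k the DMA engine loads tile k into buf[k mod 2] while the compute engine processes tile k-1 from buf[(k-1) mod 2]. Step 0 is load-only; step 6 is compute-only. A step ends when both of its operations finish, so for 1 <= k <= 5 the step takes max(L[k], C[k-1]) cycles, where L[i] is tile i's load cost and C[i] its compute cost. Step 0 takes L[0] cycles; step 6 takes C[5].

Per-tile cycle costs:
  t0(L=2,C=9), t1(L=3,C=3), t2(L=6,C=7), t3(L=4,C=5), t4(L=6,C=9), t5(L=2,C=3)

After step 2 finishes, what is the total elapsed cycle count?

end_cycle[2] = 17

k=0 load=t0/2c comp=- wait=2 total=2
k=1 load=t1/3c comp=t0/9c wait=9 total=11
k=2 load=t2/6c comp=t1/3c wait=6 total=17
k=3 load=t3/4c comp=t2/7c wait=7 total=24
k=4 load=t4/6c comp=t3/5c wait=6 total=30
k=5 load=t5/2c comp=t4/9c wait=9 total=39
k=6 load=- comp=t5/3c wait=3 total=42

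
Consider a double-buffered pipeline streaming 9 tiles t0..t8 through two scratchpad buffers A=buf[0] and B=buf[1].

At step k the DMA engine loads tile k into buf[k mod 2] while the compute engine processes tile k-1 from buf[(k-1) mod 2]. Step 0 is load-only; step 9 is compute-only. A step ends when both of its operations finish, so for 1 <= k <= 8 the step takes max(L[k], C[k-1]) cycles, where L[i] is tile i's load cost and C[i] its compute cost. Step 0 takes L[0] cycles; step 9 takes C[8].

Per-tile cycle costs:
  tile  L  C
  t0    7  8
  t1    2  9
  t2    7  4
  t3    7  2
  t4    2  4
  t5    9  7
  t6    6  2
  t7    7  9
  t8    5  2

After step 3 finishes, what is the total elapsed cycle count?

k=0 load=t0/7c comp=- wait=7 total=7
k=1 load=t1/2c comp=t0/8c wait=8 total=15
k=2 load=t2/7c comp=t1/9c wait=9 total=24
k=3 load=t3/7c comp=t2/4c wait=7 total=31
k=4 load=t4/2c comp=t3/2c wait=2 total=33
k=5 load=t5/9c comp=t4/4c wait=9 total=42
k=6 load=t6/6c comp=t5/7c wait=7 total=49
k=7 load=t7/7c comp=t6/2c wait=7 total=56
k=8 load=t8/5c comp=t7/9c wait=9 total=65
k=9 load=- comp=t8/2c wait=2 total=67

end_cycle[3] = 31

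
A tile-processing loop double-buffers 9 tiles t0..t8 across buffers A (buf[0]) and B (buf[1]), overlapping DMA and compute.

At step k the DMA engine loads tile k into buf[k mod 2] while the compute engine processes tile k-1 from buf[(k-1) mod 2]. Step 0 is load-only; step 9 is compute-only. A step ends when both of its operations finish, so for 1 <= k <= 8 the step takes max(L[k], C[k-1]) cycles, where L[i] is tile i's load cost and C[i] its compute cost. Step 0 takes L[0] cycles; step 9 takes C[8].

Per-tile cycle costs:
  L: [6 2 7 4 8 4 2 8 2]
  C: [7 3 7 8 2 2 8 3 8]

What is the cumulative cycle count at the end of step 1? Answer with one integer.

end_cycle[1] = 13

[0] DMA t0→A (6c) ∥ CU idle ⇒ 6c, clock 6
[1] DMA t1→B (2c) ∥ CU A:t0 (7c) ⇒ 7c, clock 13
[2] DMA t2→A (7c) ∥ CU B:t1 (3c) ⇒ 7c, clock 20
[3] DMA t3→B (4c) ∥ CU A:t2 (7c) ⇒ 7c, clock 27
[4] DMA t4→A (8c) ∥ CU B:t3 (8c) ⇒ 8c, clock 35
[5] DMA t5→B (4c) ∥ CU A:t4 (2c) ⇒ 4c, clock 39
[6] DMA t6→A (2c) ∥ CU B:t5 (2c) ⇒ 2c, clock 41
[7] DMA t7→B (8c) ∥ CU A:t6 (8c) ⇒ 8c, clock 49
[8] DMA t8→A (2c) ∥ CU B:t7 (3c) ⇒ 3c, clock 52
[9] DMA idle ∥ CU A:t8 (8c) ⇒ 8c, clock 60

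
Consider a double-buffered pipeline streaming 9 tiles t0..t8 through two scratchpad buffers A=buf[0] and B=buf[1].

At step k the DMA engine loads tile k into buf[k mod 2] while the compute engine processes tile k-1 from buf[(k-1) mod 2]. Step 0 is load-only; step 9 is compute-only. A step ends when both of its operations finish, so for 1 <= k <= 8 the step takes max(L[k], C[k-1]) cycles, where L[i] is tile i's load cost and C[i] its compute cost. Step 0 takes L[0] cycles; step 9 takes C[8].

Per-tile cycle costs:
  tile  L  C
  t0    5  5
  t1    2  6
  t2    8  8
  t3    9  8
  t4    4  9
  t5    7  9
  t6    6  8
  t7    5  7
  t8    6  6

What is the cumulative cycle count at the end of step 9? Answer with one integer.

  0. 5=5c; end=5; A:t0 B:-
  1. max(2,5)=5c; end=10; A:t0 B:t1
  2. max(8,6)=8c; end=18; A:t2 B:t1
  3. max(9,8)=9c; end=27; A:t2 B:t3
  4. max(4,8)=8c; end=35; A:t4 B:t3
  5. max(7,9)=9c; end=44; A:t4 B:t5
  6. max(6,9)=9c; end=53; A:t6 B:t5
  7. max(5,8)=8c; end=61; A:t6 B:t7
  8. max(6,7)=7c; end=68; A:t8 B:t7
  9. 6=6c; end=74; A:t8 B:t7

end_cycle[9] = 74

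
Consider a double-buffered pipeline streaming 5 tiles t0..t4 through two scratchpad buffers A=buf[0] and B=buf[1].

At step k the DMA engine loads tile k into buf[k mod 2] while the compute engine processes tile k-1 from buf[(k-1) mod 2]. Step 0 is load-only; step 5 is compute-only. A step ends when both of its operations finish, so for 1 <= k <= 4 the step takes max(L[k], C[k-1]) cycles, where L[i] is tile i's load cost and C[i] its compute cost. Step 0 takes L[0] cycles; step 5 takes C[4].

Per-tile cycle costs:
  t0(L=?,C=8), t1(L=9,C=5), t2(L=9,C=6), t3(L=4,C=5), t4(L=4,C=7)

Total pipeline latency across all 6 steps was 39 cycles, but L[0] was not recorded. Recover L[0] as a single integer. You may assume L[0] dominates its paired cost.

L[0] = 3

step 0 = dur = L[0]=? = L[0]  (unknown; binding)
step 1 = dur = max(L[1]=9, C[0]=8) = 9
step 2 = dur = max(L[2]=9, C[1]=5) = 9
step 3 = dur = max(L[3]=4, C[2]=6) = 6
step 4 = dur = max(L[4]=4, C[3]=5) = 5
step 5 = dur = C[4]=7 = 7
sum of known step durations = 36
dur[0] = total - known = 39 - 36 = 3
L[0] is the binding max in step 0, so L[0] = dur[0] = 3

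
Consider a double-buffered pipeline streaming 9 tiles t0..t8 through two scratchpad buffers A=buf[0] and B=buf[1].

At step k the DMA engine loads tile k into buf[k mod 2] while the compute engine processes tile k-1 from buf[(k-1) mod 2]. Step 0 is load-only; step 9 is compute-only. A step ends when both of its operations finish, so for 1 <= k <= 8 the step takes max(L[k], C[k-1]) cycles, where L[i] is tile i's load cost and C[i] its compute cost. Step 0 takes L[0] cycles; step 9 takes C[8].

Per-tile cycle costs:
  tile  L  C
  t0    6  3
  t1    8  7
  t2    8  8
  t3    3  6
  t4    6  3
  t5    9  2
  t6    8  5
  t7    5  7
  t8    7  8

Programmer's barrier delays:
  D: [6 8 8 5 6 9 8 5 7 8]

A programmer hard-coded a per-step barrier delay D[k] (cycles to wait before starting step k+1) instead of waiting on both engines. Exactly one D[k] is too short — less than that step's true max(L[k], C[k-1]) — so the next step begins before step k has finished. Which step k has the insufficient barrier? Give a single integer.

k=0 barrier L[0]=6→6c, D[0]=6 ok
k=1 barrier max(L[1]=8,C[0]=3)→8c, D[1]=8 ok
k=2 barrier max(L[2]=8,C[1]=7)→8c, D[2]=8 ok
k=3 barrier max(L[3]=3,C[2]=8)→8c, D[3]=5 SHORT
k=4 barrier max(L[4]=6,C[3]=6)→6c, D[4]=6 ok
k=5 barrier max(L[5]=9,C[4]=3)→9c, D[5]=9 ok
k=6 barrier max(L[6]=8,C[5]=2)→8c, D[6]=8 ok
k=7 barrier max(L[7]=5,C[6]=5)→5c, D[7]=5 ok
k=8 barrier max(L[8]=7,C[7]=7)→7c, D[8]=7 ok
k=9 barrier C[8]=8→8c, D[9]=8 ok

hazard at step 3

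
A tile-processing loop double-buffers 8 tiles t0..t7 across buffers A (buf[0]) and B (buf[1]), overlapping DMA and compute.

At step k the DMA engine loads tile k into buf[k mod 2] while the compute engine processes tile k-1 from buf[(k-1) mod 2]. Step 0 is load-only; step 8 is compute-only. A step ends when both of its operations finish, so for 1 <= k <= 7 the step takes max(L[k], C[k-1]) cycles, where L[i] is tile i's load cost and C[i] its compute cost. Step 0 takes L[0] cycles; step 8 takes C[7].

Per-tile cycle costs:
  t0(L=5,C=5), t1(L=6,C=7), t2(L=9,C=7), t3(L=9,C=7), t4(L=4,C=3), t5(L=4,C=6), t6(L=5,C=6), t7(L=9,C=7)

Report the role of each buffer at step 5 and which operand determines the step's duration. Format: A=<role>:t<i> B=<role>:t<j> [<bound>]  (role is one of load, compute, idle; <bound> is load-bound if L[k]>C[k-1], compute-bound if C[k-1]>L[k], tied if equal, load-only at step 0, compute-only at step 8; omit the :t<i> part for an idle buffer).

step 5: A=compute:t4 B=load:t5 [load-bound]

  0. 5=5c; end=5; A:t0 B:-
  1. max(6,5)=6c; end=11; A:t0 B:t1
  2. max(9,7)=9c; end=20; A:t2 B:t1
  3. max(9,7)=9c; end=29; A:t2 B:t3
  4. max(4,7)=7c; end=36; A:t4 B:t3
  5. max(4,3)=4c; end=40; A:t4 B:t5
  6. max(5,6)=6c; end=46; A:t6 B:t5
  7. max(9,6)=9c; end=55; A:t6 B:t7
  8. 7=7c; end=62; A:t6 B:t7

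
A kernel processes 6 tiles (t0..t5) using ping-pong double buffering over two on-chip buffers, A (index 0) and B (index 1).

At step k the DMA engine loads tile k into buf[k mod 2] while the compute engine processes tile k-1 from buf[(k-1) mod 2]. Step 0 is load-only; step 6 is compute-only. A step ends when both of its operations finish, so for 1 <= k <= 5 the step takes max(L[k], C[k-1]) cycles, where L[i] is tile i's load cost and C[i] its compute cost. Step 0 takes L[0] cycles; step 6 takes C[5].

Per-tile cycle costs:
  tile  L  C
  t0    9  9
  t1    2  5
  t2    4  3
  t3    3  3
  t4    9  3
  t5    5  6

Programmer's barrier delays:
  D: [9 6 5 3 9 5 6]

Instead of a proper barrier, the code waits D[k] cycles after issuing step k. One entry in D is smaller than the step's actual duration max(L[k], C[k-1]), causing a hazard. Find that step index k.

hazard at step 1

k=0 barrier L[0]=9→9c, D[0]=9 ok
k=1 barrier max(L[1]=2,C[0]=9)→9c, D[1]=6 SHORT
k=2 barrier max(L[2]=4,C[1]=5)→5c, D[2]=5 ok
k=3 barrier max(L[3]=3,C[2]=3)→3c, D[3]=3 ok
k=4 barrier max(L[4]=9,C[3]=3)→9c, D[4]=9 ok
k=5 barrier max(L[5]=5,C[4]=3)→5c, D[5]=5 ok
k=6 barrier C[5]=6→6c, D[6]=6 ok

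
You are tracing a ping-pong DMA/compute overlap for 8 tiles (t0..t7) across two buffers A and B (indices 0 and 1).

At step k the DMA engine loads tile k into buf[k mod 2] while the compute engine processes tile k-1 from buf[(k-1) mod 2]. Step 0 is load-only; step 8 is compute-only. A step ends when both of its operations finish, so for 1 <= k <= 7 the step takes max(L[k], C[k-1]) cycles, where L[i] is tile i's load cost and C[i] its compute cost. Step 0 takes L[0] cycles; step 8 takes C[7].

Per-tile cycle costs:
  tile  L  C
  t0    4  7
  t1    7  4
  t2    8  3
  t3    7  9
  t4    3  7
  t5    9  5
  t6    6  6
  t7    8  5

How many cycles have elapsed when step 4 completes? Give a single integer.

[0] DMA t0→A (4c) ∥ CU idle ⇒ 4c, clock 4
[1] DMA t1→B (7c) ∥ CU A:t0 (7c) ⇒ 7c, clock 11
[2] DMA t2→A (8c) ∥ CU B:t1 (4c) ⇒ 8c, clock 19
[3] DMA t3→B (7c) ∥ CU A:t2 (3c) ⇒ 7c, clock 26
[4] DMA t4→A (3c) ∥ CU B:t3 (9c) ⇒ 9c, clock 35
[5] DMA t5→B (9c) ∥ CU A:t4 (7c) ⇒ 9c, clock 44
[6] DMA t6→A (6c) ∥ CU B:t5 (5c) ⇒ 6c, clock 50
[7] DMA t7→B (8c) ∥ CU A:t6 (6c) ⇒ 8c, clock 58
[8] DMA idle ∥ CU B:t7 (5c) ⇒ 5c, clock 63

end_cycle[4] = 35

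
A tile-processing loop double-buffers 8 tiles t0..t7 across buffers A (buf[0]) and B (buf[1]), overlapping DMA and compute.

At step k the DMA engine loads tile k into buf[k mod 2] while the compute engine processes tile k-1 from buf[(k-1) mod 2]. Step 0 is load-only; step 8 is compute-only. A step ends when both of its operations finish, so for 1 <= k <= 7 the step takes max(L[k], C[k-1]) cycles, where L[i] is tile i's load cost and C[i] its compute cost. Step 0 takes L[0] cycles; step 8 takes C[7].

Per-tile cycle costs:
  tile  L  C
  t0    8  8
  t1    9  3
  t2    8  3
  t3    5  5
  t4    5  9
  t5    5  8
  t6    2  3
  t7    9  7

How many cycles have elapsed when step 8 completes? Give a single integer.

[0] DMA t0→A (8c) ∥ CU idle ⇒ 8c, clock 8
[1] DMA t1→B (9c) ∥ CU A:t0 (8c) ⇒ 9c, clock 17
[2] DMA t2→A (8c) ∥ CU B:t1 (3c) ⇒ 8c, clock 25
[3] DMA t3→B (5c) ∥ CU A:t2 (3c) ⇒ 5c, clock 30
[4] DMA t4→A (5c) ∥ CU B:t3 (5c) ⇒ 5c, clock 35
[5] DMA t5→B (5c) ∥ CU A:t4 (9c) ⇒ 9c, clock 44
[6] DMA t6→A (2c) ∥ CU B:t5 (8c) ⇒ 8c, clock 52
[7] DMA t7→B (9c) ∥ CU A:t6 (3c) ⇒ 9c, clock 61
[8] DMA idle ∥ CU B:t7 (7c) ⇒ 7c, clock 68

end_cycle[8] = 68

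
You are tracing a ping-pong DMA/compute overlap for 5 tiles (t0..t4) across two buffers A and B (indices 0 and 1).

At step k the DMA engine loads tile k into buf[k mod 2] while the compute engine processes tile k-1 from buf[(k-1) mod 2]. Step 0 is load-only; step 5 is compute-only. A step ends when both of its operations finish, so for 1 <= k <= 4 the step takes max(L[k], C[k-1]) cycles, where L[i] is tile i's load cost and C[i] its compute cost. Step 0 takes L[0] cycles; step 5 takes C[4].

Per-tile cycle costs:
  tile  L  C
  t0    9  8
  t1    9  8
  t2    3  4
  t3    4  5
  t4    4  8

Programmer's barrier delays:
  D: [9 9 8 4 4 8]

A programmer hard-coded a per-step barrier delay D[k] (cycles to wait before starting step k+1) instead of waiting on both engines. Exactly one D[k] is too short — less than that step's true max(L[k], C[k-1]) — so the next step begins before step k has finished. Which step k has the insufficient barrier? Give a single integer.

hazard at step 4

k=0 barrier L[0]=9→9c, D[0]=9 ok
k=1 barrier max(L[1]=9,C[0]=8)→9c, D[1]=9 ok
k=2 barrier max(L[2]=3,C[1]=8)→8c, D[2]=8 ok
k=3 barrier max(L[3]=4,C[2]=4)→4c, D[3]=4 ok
k=4 barrier max(L[4]=4,C[3]=5)→5c, D[4]=4 SHORT
k=5 barrier C[4]=8→8c, D[5]=8 ok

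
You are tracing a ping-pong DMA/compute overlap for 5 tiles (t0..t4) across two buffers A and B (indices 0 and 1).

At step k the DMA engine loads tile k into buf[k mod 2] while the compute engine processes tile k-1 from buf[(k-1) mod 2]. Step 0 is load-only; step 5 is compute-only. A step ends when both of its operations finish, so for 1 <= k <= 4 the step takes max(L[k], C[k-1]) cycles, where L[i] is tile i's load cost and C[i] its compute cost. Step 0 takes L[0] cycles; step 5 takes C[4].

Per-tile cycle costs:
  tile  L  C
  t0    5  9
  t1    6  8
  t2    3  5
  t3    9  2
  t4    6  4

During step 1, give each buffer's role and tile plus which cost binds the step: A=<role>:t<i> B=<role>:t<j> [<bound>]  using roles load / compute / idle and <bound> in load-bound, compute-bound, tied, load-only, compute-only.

step 1: A=compute:t0 B=load:t1 [compute-bound]

k=0 load=t0/5c comp=- wait=5 total=5
k=1 load=t1/6c comp=t0/9c wait=9 total=14
k=2 load=t2/3c comp=t1/8c wait=8 total=22
k=3 load=t3/9c comp=t2/5c wait=9 total=31
k=4 load=t4/6c comp=t3/2c wait=6 total=37
k=5 load=- comp=t4/4c wait=4 total=41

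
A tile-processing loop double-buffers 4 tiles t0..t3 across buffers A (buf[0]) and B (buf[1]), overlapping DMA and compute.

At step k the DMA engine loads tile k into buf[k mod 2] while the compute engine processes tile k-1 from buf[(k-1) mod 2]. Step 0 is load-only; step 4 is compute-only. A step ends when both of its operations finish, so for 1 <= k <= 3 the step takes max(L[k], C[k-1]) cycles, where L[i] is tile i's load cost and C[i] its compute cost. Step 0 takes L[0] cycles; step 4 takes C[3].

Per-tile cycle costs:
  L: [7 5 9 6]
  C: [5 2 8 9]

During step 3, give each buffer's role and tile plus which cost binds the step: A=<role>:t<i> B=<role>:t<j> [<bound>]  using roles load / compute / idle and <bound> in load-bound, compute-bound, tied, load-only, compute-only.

  0. 7=7c; end=7; A:t0 B:-
  1. max(5,5)=5c; end=12; A:t0 B:t1
  2. max(9,2)=9c; end=21; A:t2 B:t1
  3. max(6,8)=8c; end=29; A:t2 B:t3
  4. 9=9c; end=38; A:t2 B:t3

step 3: A=compute:t2 B=load:t3 [compute-bound]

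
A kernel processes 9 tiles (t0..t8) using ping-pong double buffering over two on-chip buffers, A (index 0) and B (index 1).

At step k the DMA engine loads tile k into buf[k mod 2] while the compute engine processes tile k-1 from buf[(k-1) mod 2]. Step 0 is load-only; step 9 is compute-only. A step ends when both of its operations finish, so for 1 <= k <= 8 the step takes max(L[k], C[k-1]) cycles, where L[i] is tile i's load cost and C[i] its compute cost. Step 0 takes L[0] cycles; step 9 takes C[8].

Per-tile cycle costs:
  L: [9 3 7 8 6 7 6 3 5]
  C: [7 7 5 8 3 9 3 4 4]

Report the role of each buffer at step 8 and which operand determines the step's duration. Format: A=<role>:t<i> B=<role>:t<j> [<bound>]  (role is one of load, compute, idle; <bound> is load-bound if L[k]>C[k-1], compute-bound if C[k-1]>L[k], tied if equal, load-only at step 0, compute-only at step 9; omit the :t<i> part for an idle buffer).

[0] DMA t0→A (9c) ∥ CU idle ⇒ 9c, clock 9
[1] DMA t1→B (3c) ∥ CU A:t0 (7c) ⇒ 7c, clock 16
[2] DMA t2→A (7c) ∥ CU B:t1 (7c) ⇒ 7c, clock 23
[3] DMA t3→B (8c) ∥ CU A:t2 (5c) ⇒ 8c, clock 31
[4] DMA t4→A (6c) ∥ CU B:t3 (8c) ⇒ 8c, clock 39
[5] DMA t5→B (7c) ∥ CU A:t4 (3c) ⇒ 7c, clock 46
[6] DMA t6→A (6c) ∥ CU B:t5 (9c) ⇒ 9c, clock 55
[7] DMA t7→B (3c) ∥ CU A:t6 (3c) ⇒ 3c, clock 58
[8] DMA t8→A (5c) ∥ CU B:t7 (4c) ⇒ 5c, clock 63
[9] DMA idle ∥ CU A:t8 (4c) ⇒ 4c, clock 67

step 8: A=load:t8 B=compute:t7 [load-bound]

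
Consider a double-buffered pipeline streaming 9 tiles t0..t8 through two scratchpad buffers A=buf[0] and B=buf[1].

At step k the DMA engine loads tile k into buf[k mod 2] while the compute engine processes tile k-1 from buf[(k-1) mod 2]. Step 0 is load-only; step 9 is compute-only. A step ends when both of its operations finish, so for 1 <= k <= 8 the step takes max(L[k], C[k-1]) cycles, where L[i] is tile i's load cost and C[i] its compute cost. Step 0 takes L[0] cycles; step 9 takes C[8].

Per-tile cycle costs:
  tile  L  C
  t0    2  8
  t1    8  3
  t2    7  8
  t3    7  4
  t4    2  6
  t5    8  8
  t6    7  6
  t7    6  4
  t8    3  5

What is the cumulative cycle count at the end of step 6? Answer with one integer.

end_cycle[6] = 45

k=0 load=t0/2c comp=- wait=2 total=2
k=1 load=t1/8c comp=t0/8c wait=8 total=10
k=2 load=t2/7c comp=t1/3c wait=7 total=17
k=3 load=t3/7c comp=t2/8c wait=8 total=25
k=4 load=t4/2c comp=t3/4c wait=4 total=29
k=5 load=t5/8c comp=t4/6c wait=8 total=37
k=6 load=t6/7c comp=t5/8c wait=8 total=45
k=7 load=t7/6c comp=t6/6c wait=6 total=51
k=8 load=t8/3c comp=t7/4c wait=4 total=55
k=9 load=- comp=t8/5c wait=5 total=60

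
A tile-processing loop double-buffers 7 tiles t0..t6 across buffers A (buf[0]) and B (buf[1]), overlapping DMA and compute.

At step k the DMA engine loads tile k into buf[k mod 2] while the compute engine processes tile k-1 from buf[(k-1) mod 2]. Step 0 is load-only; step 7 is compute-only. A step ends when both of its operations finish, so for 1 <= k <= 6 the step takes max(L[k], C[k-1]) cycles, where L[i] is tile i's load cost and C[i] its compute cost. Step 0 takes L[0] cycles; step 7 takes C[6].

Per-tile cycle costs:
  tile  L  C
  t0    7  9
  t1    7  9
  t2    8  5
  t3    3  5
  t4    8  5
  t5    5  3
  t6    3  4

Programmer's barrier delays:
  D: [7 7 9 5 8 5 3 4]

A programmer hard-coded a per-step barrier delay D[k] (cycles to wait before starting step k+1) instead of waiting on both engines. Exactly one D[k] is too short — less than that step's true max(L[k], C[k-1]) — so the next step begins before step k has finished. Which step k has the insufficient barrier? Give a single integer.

k=0 barrier L[0]=7→7c, D[0]=7 ok
k=1 barrier max(L[1]=7,C[0]=9)→9c, D[1]=7 SHORT
k=2 barrier max(L[2]=8,C[1]=9)→9c, D[2]=9 ok
k=3 barrier max(L[3]=3,C[2]=5)→5c, D[3]=5 ok
k=4 barrier max(L[4]=8,C[3]=5)→8c, D[4]=8 ok
k=5 barrier max(L[5]=5,C[4]=5)→5c, D[5]=5 ok
k=6 barrier max(L[6]=3,C[5]=3)→3c, D[6]=3 ok
k=7 barrier C[6]=4→4c, D[7]=4 ok

hazard at step 1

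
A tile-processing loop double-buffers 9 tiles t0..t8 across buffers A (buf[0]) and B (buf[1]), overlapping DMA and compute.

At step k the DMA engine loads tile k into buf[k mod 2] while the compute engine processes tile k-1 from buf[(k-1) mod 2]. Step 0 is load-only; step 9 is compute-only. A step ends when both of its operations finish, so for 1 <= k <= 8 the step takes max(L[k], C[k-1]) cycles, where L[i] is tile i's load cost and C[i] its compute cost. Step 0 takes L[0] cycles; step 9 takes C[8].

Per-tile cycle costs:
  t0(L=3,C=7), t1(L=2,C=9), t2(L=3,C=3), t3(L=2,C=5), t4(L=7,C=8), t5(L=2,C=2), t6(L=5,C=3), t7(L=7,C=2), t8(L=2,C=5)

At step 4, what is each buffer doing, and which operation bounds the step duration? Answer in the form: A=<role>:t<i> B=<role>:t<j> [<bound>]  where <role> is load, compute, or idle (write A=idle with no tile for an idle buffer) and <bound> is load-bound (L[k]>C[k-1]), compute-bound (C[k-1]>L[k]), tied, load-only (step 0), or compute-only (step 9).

step 4: A=load:t4 B=compute:t3 [load-bound]

step 0: L[0]=3 → dur=3, Σ=3 | A=load:t0 B=idle [load-only]
step 1: L[1]=2 C[0]=7 → dur=7, Σ=10 | A=compute:t0 B=load:t1 [compute-bound]
step 2: L[2]=3 C[1]=9 → dur=9, Σ=19 | A=load:t2 B=compute:t1 [compute-bound]
step 3: L[3]=2 C[2]=3 → dur=3, Σ=22 | A=compute:t2 B=load:t3 [compute-bound]
step 4: L[4]=7 C[3]=5 → dur=7, Σ=29 | A=load:t4 B=compute:t3 [load-bound]
step 5: L[5]=2 C[4]=8 → dur=8, Σ=37 | A=compute:t4 B=load:t5 [compute-bound]
step 6: L[6]=5 C[5]=2 → dur=5, Σ=42 | A=load:t6 B=compute:t5 [load-bound]
step 7: L[7]=7 C[6]=3 → dur=7, Σ=49 | A=compute:t6 B=load:t7 [load-bound]
step 8: L[8]=2 C[7]=2 → dur=2, Σ=51 | A=load:t8 B=compute:t7 [tied]
step 9: C[8]=5 → dur=5, Σ=56 | A=compute:t8 B=idle [compute-only]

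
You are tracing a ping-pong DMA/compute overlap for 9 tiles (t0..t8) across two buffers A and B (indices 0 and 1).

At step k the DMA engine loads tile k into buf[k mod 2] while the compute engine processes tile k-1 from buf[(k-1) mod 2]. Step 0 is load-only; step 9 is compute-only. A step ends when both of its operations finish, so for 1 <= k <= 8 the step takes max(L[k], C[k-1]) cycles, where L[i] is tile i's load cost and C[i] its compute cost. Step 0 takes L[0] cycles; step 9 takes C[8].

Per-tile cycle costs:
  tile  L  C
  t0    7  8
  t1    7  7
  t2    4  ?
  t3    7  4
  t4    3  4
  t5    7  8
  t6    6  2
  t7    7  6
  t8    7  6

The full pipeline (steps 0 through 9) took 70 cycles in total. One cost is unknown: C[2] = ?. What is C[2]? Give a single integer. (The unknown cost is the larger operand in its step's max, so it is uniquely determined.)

C[2] = 9

step 0: dur = L[0]=7 = 7
step 1: dur = max(L[1]=7, C[0]=8) = 8
step 2: dur = max(L[2]=4, C[1]=7) = 7
step 3: dur = max(L[3]=7, C[2]=?) = C[2]  (unknown; binding)
step 4: dur = max(L[4]=3, C[3]=4) = 4
step 5: dur = max(L[5]=7, C[4]=4) = 7
step 6: dur = max(L[6]=6, C[5]=8) = 8
step 7: dur = max(L[7]=7, C[6]=2) = 7
step 8: dur = max(L[8]=7, C[7]=6) = 7
step 9: dur = C[8]=6 = 6
sum of known step durations = 61
dur[3] = total - known = 70 - 61 = 9
C[2] is the binding max in step 3, so C[2] = dur[3] = 9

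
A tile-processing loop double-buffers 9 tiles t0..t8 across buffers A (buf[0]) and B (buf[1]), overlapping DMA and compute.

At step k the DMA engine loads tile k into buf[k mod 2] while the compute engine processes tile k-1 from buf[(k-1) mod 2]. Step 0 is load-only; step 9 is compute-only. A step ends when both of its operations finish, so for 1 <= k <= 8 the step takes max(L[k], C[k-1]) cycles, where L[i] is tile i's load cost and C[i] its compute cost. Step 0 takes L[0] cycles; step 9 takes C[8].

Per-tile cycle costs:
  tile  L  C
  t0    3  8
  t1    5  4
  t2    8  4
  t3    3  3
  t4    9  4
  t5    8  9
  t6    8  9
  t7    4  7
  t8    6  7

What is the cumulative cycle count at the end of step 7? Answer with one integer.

end_cycle[7] = 58

[0] DMA t0→A (3c) ∥ CU idle ⇒ 3c, clock 3
[1] DMA t1→B (5c) ∥ CU A:t0 (8c) ⇒ 8c, clock 11
[2] DMA t2→A (8c) ∥ CU B:t1 (4c) ⇒ 8c, clock 19
[3] DMA t3→B (3c) ∥ CU A:t2 (4c) ⇒ 4c, clock 23
[4] DMA t4→A (9c) ∥ CU B:t3 (3c) ⇒ 9c, clock 32
[5] DMA t5→B (8c) ∥ CU A:t4 (4c) ⇒ 8c, clock 40
[6] DMA t6→A (8c) ∥ CU B:t5 (9c) ⇒ 9c, clock 49
[7] DMA t7→B (4c) ∥ CU A:t6 (9c) ⇒ 9c, clock 58
[8] DMA t8→A (6c) ∥ CU B:t7 (7c) ⇒ 7c, clock 65
[9] DMA idle ∥ CU A:t8 (7c) ⇒ 7c, clock 72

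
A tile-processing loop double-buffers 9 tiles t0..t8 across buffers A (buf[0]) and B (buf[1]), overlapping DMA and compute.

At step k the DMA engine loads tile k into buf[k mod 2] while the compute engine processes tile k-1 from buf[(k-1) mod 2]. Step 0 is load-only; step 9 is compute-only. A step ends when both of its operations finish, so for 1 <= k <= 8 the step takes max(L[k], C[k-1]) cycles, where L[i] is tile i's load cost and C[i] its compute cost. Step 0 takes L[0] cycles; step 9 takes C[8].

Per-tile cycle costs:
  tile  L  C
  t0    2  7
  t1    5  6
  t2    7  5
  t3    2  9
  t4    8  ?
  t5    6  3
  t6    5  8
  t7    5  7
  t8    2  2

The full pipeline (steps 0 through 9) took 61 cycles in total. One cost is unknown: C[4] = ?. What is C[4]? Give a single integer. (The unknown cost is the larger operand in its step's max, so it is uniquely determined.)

step 0 = dur = L[0]=2 = 2
step 1 = dur = max(L[1]=5, C[0]=7) = 7
step 2 = dur = max(L[2]=7, C[1]=6) = 7
step 3 = dur = max(L[3]=2, C[2]=5) = 5
step 4 = dur = max(L[4]=8, C[3]=9) = 9
step 5 = dur = max(L[5]=6, C[4]=?) = C[4]  (unknown; binding)
step 6 = dur = max(L[6]=5, C[5]=3) = 5
step 7 = dur = max(L[7]=5, C[6]=8) = 8
step 8 = dur = max(L[8]=2, C[7]=7) = 7
step 9 = dur = C[8]=2 = 2
sum of known step durations = 52
dur[5] = total - known = 61 - 52 = 9
C[4] is the binding max in step 5, so C[4] = dur[5] = 9

C[4] = 9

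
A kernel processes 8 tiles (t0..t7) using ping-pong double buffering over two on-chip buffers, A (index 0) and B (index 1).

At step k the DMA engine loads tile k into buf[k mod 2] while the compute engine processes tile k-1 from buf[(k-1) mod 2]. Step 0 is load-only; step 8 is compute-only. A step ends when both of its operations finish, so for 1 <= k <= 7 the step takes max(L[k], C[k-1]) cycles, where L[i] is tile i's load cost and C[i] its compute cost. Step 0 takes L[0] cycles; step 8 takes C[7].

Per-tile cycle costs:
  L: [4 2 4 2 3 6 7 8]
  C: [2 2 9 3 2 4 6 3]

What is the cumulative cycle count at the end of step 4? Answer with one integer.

[0] DMA t0→A (4c) ∥ CU idle ⇒ 4c, clock 4
[1] DMA t1→B (2c) ∥ CU A:t0 (2c) ⇒ 2c, clock 6
[2] DMA t2→A (4c) ∥ CU B:t1 (2c) ⇒ 4c, clock 10
[3] DMA t3→B (2c) ∥ CU A:t2 (9c) ⇒ 9c, clock 19
[4] DMA t4→A (3c) ∥ CU B:t3 (3c) ⇒ 3c, clock 22
[5] DMA t5→B (6c) ∥ CU A:t4 (2c) ⇒ 6c, clock 28
[6] DMA t6→A (7c) ∥ CU B:t5 (4c) ⇒ 7c, clock 35
[7] DMA t7→B (8c) ∥ CU A:t6 (6c) ⇒ 8c, clock 43
[8] DMA idle ∥ CU B:t7 (3c) ⇒ 3c, clock 46

end_cycle[4] = 22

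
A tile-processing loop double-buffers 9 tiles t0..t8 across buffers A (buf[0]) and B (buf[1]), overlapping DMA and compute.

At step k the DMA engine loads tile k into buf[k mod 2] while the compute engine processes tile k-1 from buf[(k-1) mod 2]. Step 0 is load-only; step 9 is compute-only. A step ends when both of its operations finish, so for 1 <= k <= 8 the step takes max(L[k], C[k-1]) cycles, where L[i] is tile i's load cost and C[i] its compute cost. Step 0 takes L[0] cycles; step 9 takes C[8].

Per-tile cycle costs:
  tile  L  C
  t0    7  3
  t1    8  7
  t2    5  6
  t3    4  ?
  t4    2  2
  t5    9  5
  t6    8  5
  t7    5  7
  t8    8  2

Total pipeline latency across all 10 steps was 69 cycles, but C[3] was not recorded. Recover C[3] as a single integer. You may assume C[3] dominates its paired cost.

C[3] = 9

step 0 = dur = L[0]=7 = 7
step 1 = dur = max(L[1]=8, C[0]=3) = 8
step 2 = dur = max(L[2]=5, C[1]=7) = 7
step 3 = dur = max(L[3]=4, C[2]=6) = 6
step 4 = dur = max(L[4]=2, C[3]=?) = C[3]  (unknown; binding)
step 5 = dur = max(L[5]=9, C[4]=2) = 9
step 6 = dur = max(L[6]=8, C[5]=5) = 8
step 7 = dur = max(L[7]=5, C[6]=5) = 5
step 8 = dur = max(L[8]=8, C[7]=7) = 8
step 9 = dur = C[8]=2 = 2
sum of known step durations = 60
dur[4] = total - known = 69 - 60 = 9
C[3] is the binding max in step 4, so C[3] = dur[4] = 9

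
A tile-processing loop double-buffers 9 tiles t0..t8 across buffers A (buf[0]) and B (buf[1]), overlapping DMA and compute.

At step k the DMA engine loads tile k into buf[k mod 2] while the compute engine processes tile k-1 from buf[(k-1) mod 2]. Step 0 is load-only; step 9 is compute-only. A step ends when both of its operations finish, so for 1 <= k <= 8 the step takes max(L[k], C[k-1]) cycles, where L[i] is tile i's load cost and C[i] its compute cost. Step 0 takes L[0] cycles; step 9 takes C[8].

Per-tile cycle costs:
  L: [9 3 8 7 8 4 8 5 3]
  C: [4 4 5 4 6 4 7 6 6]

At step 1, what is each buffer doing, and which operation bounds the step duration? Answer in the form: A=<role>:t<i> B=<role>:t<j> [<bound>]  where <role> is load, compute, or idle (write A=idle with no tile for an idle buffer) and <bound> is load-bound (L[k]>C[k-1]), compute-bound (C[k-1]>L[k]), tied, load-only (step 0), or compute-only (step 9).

k=0 load=t0/9c comp=- wait=9 total=9
k=1 load=t1/3c comp=t0/4c wait=4 total=13
k=2 load=t2/8c comp=t1/4c wait=8 total=21
k=3 load=t3/7c comp=t2/5c wait=7 total=28
k=4 load=t4/8c comp=t3/4c wait=8 total=36
k=5 load=t5/4c comp=t4/6c wait=6 total=42
k=6 load=t6/8c comp=t5/4c wait=8 total=50
k=7 load=t7/5c comp=t6/7c wait=7 total=57
k=8 load=t8/3c comp=t7/6c wait=6 total=63
k=9 load=- comp=t8/6c wait=6 total=69

step 1: A=compute:t0 B=load:t1 [compute-bound]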